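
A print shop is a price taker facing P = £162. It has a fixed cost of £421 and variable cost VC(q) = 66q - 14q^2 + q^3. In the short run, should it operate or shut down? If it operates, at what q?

Produce at q = 12

Variable cost is VC = 66q - 14q^2 + q^3, so AVC = VC/q = 66 - 14q + q^2 and MC = dTC/dq = 66 - 28q + 3q^2.
AVC hits its minimum where MC = AVC, at q = 7, giving min AVC = 66 - 14·7 + 7^2 = £17.
P = £162 exceeds min AVC = £17, so the firm stays open.
Set P = MC: 162 = 66 - 28q + 3q^2 → -96 - 28q + 3q^2 = 0. The roots are q = -8/3 and q = 12; the profit-maximizing output is on the rising part of MC, so q* = 12.
Check: AVC at q = 12 is £42 ≤ P, so revenue covers variable cost.
Profit = P·q − TC = 162·12 − 925 = £1019.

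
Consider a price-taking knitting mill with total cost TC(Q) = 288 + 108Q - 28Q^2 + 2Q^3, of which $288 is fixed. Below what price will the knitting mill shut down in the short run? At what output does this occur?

The shutdown price is the minimum of AVC. VC = 108Q - 28Q^2 + 2Q^3, so AVC = 108 - 28Q + 2Q^2.
At the minimum of AVC, MC = AVC. MC = 108 - 56Q + 6Q^2; setting MC = AVC gives 4Q^2 - 28Q = 0, so Q = 7. min AVC = 10.
So the shutdown price is $10.

$10 per unit, at Q = 7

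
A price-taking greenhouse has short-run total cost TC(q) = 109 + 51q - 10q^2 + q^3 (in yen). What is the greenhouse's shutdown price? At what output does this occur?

¥26 per unit, at q = 5

Short-run supply begins at min AVC. From VC = 51q - 10q^2 + q^3, AVC = 51 - 10q + q^2.
dAVC/dq = -10 + 2q = 0 gives q = 5. min AVC = 51 - 10·5 + 5^2 = 26.
The firm shuts down for any P below ¥26.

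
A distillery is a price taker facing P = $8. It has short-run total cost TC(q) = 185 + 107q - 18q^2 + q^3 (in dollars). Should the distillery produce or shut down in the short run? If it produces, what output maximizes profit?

Shut down

Strip out fixed cost: VC = 107q - 18q^2 + q^3. Then AVC = 107 - 18q + q^2 and MC = 107 - 36q + 3q^2.
AVC is minimized where dAVC/dq = -18 + 2q = 0, at q = 9; min AVC = 107 - 18·9 + 9^2 = $26.
P = $8 lies below min AVC = $26; no output level covers variable cost.
The firm minimizes its loss by shutting down and losing only its fixed cost of $185.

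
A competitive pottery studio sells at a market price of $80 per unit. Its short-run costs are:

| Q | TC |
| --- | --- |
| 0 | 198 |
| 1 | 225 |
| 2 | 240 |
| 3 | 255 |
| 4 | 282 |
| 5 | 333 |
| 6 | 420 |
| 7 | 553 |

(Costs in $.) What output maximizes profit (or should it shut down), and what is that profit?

Compute π = P·Q − TC at each output: Q=0: -198; Q=1: -145; Q=2: -80; Q=3: -15; Q=4: 38; Q=5: 67; Q=6: 60; Q=7: 7.
Profit is maximized at Q = 5. AVC there is 135/5 = $27 ≤ P, so producing beats shutting down (which would give -$198).

Q = 5; profit = $67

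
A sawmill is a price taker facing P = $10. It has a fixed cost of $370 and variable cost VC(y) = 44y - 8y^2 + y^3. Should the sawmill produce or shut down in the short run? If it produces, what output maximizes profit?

From TC, MC = TC'(y) = 44 - 16y + 3y^2 and AVC = VC/y = 44 - 8y + y^2.
The AVC parabola has its vertex at y = 8/2 = 4, where AVC = 44 - 8·4 + 4^2 = $28.
With P < min AVC ($10 < $28), every unit sold adds to the loss.
Best response: produce nothing and absorb the $370 fixed cost.

Shut down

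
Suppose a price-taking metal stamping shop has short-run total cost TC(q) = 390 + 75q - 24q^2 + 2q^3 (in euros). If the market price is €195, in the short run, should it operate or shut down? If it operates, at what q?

Strip out fixed cost: VC = 75q - 24q^2 + 2q^3. Then AVC = 75 - 24q + 2q^2 and MC = 75 - 48q + 6q^2.
AVC hits its minimum where MC = AVC, at q = 6, giving min AVC = 75 - 24·6 + 2·6^2 = €3.
P = €195 exceeds min AVC = €3, so the firm stays open.
P = MC gives -120 - 48q + 6q^2 = 0, with roots -2 and 10. Take the larger (rising MC): q* = 10.
Check: AVC at q = 10 is €35 ≤ P, so revenue covers variable cost.
Profit = P·q − TC = 195·10 − 740 = €1210.

Produce at q = 10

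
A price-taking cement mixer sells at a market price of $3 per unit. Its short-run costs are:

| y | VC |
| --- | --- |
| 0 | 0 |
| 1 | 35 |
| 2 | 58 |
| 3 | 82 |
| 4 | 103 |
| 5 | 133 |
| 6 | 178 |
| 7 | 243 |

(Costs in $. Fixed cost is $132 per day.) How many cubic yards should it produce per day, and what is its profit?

Profit at each row (π = 3y − TC): y=0: -132; y=1: -164; y=2: -184; y=3: -205; y=4: -223; y=5: -250; y=6: -292; y=7: -354.
Profit is highest at y = 0. Equivalently, the lowest AVC in the table is 103/4 ≈ $25.75 at y = 4, and P = $3 falls below it — price never covers variable cost, so the firm shuts down and loses only its fixed cost.

y = 0 (shut down); profit = -$132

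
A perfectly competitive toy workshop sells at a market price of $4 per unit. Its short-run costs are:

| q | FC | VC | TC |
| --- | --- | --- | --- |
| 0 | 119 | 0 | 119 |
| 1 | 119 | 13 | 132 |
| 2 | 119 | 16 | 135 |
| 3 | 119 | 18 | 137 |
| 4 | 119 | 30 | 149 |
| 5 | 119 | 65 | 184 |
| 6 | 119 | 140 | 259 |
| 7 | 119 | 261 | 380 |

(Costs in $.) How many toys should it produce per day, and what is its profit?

q = 0 (shut down); profit = -$119

Compute π = P·q − TC at each output: q=0: -119; q=1: -128; q=2: -127; q=3: -125; q=4: -133; q=5: -164; q=6: -235; q=7: -352.
Profit is highest at q = 0. Equivalently, the lowest AVC in the table is 18/3 ≈ $6 at q = 3, and P = $4 falls below it — price never covers variable cost, so the firm shuts down and loses only its fixed cost.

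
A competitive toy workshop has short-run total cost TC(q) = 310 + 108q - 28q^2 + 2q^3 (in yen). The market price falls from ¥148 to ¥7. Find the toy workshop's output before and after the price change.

Output falls from 10 to 0 (the firm shuts down)

AVC = 108 - 28q + 2q^2, minimized at q = 7 where min AVC = ¥10. MC = 108 - 56q + 6q^2.
With P = ¥148 above the shutdown price, P = MC gives q = 10.
At P = ¥7 < min AVC = ¥10, price no longer covers variable cost at any output, so the firm shuts down: q = 0.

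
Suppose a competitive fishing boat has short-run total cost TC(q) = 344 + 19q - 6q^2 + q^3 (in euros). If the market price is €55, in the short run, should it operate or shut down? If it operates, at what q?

Produce at q = 6

Variable cost is VC = 19q - 6q^2 + q^3, so AVC = VC/q = 19 - 6q + q^2 and MC = dTC/dq = 19 - 12q + 3q^2.
The AVC parabola has its vertex at q = 6/2 = 3, where AVC = 19 - 6·3 + 3^2 = €10.
Since P = €55 ≥ min AVC = €10, price covers variable cost and the firm should produce.
Solving P = MC: -36 - 12q + 3q^2 = 0 ⇒ q = -2 or 6. On the upward-sloping branch, q* = 6.
Check: AVC at q = 6 is €19 ≤ P, so revenue covers variable cost.
Profit = P·q − TC = 55·6 − 458 = -€128, a loss, but smaller than the €344 fixed cost the firm would lose by shutting down.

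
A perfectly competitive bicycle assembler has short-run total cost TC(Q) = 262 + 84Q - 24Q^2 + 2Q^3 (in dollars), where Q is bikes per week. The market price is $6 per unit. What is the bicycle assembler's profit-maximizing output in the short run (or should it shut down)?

Variable cost is VC = 84Q - 24Q^2 + 2Q^3, so AVC = VC/Q = 84 - 24Q + 2Q^2 and MC = dTC/dQ = 84 - 48Q + 6Q^2.
AVC is minimized where dAVC/dQ = -24 + 4Q = 0, at Q = 6; min AVC = 84 - 24·6 + 2·6^2 = $12.
With P < min AVC ($6 < $12), every unit sold adds to the loss.
The firm minimizes its loss by shutting down and losing only its fixed cost of $262.

Shut down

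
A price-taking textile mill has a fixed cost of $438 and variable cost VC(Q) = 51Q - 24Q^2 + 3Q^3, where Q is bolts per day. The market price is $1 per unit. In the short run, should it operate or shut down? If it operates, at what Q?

Variable cost is VC = 51Q - 24Q^2 + 3Q^3, so AVC = VC/Q = 51 - 24Q + 3Q^2 and MC = dTC/dQ = 51 - 48Q + 9Q^2.
The AVC parabola has its vertex at Q = 24/6 = 4, where AVC = 51 - 24·4 + 3·4^2 = $3.
P = $1 lies below min AVC = $3; no output level covers variable cost.
The firm minimizes its loss by shutting down and losing only its fixed cost of $438.

Shut down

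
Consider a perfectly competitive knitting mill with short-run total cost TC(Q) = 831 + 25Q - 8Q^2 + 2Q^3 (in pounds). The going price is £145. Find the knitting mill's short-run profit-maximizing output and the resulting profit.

AVC = 25 - 8Q + 2Q^2; min AVC = £17 at Q = 2. Since P = £145 ≥ min AVC, the firm produces.
MC = 25 - 16Q + 6Q^2. Setting P = MC and taking the root on the rising branch gives Q* = 6.
TR = 145·6 = 870. TC = 831 + 294 = 1125. Profit = 870 − 1125 = -£255.
By producing, the firm covers all variable cost plus £576 of fixed cost; shutting down would lose the full £831.

Profit = -£255 at Q = 6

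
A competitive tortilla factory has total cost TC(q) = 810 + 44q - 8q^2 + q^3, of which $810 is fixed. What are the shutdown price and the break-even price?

AVC = 44 - 8q + q^2; minimized at q = 4, giving min AVC = $28. That is the shutdown price.
ATC = 810/q + 44 - 8q + q^2. Setting dATC/dq = −810/q^2 − 8 + 2q = 0 gives q = 9 (since 2·9^3 − 8·9^2 = 810).
min ATC = 810/9 + 44 − 8·9 + 9^2 = $143. That is the break-even price.
For $28 ≤ P < $143 the firm produces at a loss; below $28 it shuts down.

Shutdown price = $28; break-even price = $143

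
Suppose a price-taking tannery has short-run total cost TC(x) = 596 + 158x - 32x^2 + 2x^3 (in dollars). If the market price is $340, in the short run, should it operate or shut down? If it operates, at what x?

Produce at x = 13

From TC, MC = TC'(x) = 158 - 64x + 6x^2 and AVC = VC/x = 158 - 32x + 2x^2.
AVC hits its minimum where MC = AVC, at x = 8, giving min AVC = 158 - 32·8 + 2·8^2 = $30.
P = $340 exceeds min AVC = $30, so the firm stays open.
Set P = MC: 340 = 158 - 64x + 6x^2 → -182 - 64x + 6x^2 = 0. The roots are x = -7/3 and x = 13; the profit-maximizing output is on the rising part of MC, so x* = 13.
Check: AVC at x = 13 is $80 ≤ P, so revenue covers variable cost.
Profit = P·x − TC = 340·13 − 1636 = $2784.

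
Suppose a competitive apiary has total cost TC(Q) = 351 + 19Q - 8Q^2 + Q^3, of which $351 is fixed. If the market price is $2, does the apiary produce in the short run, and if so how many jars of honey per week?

Shut down

From TC, MC = TC'(Q) = 19 - 16Q + 3Q^2 and AVC = VC/Q = 19 - 8Q + Q^2.
The AVC parabola has its vertex at Q = 8/2 = 4, where AVC = 19 - 8·4 + 4^2 = $3.
P = $2 lies below min AVC = $3; no output level covers variable cost.
Shutting down limits the loss to fixed cost, $351.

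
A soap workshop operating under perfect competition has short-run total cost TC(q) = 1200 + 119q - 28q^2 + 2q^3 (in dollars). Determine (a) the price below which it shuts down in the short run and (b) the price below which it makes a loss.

Shutdown price = min AVC. AVC = 119 - 28q + 2q^2, with vertex at q = 7 and minimum $21.
ATC = 1200/q + 119 - 28q + 2q^2. Setting dATC/dq = −1200/q^2 − 28 + 4q = 0 gives q = 10 (since 4·10^3 − 28·10^2 = 1200).
min ATC = 1200/10 + 119 − 28·10 + 2·10^2 = $159. That is the break-even price.
Between these two prices the firm operates at a loss; above $159 it earns a profit.

Shutdown price = $21; break-even price = $159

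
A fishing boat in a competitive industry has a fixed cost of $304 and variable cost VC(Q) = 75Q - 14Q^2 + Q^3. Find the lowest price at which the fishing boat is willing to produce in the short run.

The shutdown price is the minimum of AVC. VC = 75Q - 14Q^2 + Q^3, so AVC = 75 - 14Q + Q^2.
At the minimum of AVC, MC = AVC. MC = 75 - 28Q + 3Q^2; setting MC = AVC gives 2Q^2 - 14Q = 0, so Q = 7. min AVC = 26.
For P < $26 the firm produces nothing.

$26 per unit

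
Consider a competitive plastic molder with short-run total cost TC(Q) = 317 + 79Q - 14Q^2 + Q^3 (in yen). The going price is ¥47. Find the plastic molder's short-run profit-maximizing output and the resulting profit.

AVC = 79 - 14Q + Q^2 has its minimum ¥30 at Q = 7; price ¥47 clears that bar, so the firm operates.
With MC = 79 - 28Q + 3Q^2, P = MC on the upward-sloping part at Q* = 8.
TR = 47·8 = 376. TC = 317 + 248 = 565. Profit = 376 − 565 = -¥189.
By producing, the firm covers all variable cost plus ¥128 of fixed cost; shutting down would lose the full ¥317.

Profit = -¥189 at Q = 8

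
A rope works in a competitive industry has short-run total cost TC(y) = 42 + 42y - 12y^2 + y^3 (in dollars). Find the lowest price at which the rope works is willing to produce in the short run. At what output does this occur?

The shutdown price is the minimum of AVC. VC = 42y - 12y^2 + y^3, so AVC = 42 - 12y + y^2.
At the minimum of AVC, MC = AVC. MC = 42 - 24y + 3y^2; setting MC = AVC gives 2y^2 - 12y = 0, so y = 6. min AVC = 6.
The firm shuts down for any P below $6.

$6 per unit, at y = 6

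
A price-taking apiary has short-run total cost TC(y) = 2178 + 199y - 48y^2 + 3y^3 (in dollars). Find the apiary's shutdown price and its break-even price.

Shutdown price = $7; break-even price = $232

AVC = 199 - 48y + 3y^2; minimized at y = 8, giving min AVC = $7. That is the shutdown price.
ATC = 2178/y + 199 - 48y + 3y^2. Setting dATC/dy = −2178/y^2 − 48 + 6y = 0 gives y = 11 (since 6·11^3 − 48·11^2 = 2178).
min ATC = 2178/11 + 199 − 48·11 + 3·11^2 = $232. That is the break-even price.
For $7 ≤ P < $232 the firm produces at a loss; below $7 it shuts down.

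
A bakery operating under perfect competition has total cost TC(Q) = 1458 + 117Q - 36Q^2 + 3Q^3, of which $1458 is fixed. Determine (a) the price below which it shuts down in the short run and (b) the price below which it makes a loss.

Shutdown price = $9; break-even price = $198

AVC = 117 - 36Q + 3Q^2; minimized at Q = 6, giving min AVC = $9. That is the shutdown price.
ATC = 1458/Q + 117 - 36Q + 3Q^2. Setting dATC/dQ = −1458/Q^2 − 36 + 6Q = 0 gives Q = 9 (since 6·9^3 − 36·9^2 = 1458).
min ATC = 1458/9 + 117 − 36·9 + 3·9^2 = $198. That is the break-even price.
Between these two prices the firm operates at a loss; above $198 it earns a profit.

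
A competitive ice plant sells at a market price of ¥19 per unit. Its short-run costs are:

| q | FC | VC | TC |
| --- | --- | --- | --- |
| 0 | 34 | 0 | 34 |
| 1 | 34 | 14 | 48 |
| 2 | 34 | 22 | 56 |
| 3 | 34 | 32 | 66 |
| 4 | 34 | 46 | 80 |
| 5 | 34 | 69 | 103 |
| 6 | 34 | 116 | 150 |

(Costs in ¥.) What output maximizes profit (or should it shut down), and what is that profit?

q = 4; profit = -¥4

Tabulate TR − TC: q=0: -34; q=1: -29; q=2: -18; q=3: -9; q=4: -4; q=5: -8; q=6: -36.
Profit is maximized at q = 4. AVC there is 46/4 = ¥11.50 ≤ P, so producing beats shutting down (which would give -¥34).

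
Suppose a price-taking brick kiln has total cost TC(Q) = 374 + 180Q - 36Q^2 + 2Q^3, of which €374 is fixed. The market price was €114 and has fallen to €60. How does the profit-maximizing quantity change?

Output falls from 11 to 10

MC = 180 - 72Q + 6Q^2; the shutdown threshold is min AVC = €18 (at Q = 9).
At P = €114 ≥ min AVC, set P = MC on the rising branch: Q = 11.
At P = €60 ≥ min AVC, set P = MC: Q = 10. The firm stays open but cuts output.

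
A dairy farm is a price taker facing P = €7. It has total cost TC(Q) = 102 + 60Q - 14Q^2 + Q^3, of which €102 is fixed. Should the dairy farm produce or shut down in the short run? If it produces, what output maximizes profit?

Variable cost is VC = 60Q - 14Q^2 + Q^3, so AVC = VC/Q = 60 - 14Q + Q^2 and MC = dTC/dQ = 60 - 28Q + 3Q^2.
AVC hits its minimum where MC = AVC, at Q = 7, giving min AVC = 60 - 14·7 + 7^2 = €11.
P = €7 lies below min AVC = €11; no output level covers variable cost.
Best response: produce nothing and absorb the €102 fixed cost.

Shut down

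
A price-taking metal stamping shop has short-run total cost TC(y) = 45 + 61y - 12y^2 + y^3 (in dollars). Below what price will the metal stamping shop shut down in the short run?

$25 per unit

The firm shuts down when price falls below the minimum of average variable cost. AVC = VC/y = 61 - 12y + y^2.
At the minimum of AVC, MC = AVC. MC = 61 - 24y + 3y^2; setting MC = AVC gives 2y^2 - 12y = 0, so y = 6. min AVC = 25.
The firm shuts down for any P below $25.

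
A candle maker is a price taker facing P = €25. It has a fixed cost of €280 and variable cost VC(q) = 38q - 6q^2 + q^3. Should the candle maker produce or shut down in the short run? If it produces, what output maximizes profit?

Variable cost is VC = 38q - 6q^2 + q^3, so AVC = VC/q = 38 - 6q + q^2 and MC = dTC/dq = 38 - 12q + 3q^2.
AVC is minimized where dAVC/dq = -6 + 2q = 0, at q = 3; min AVC = 38 - 6·3 + 3^2 = €29.
Since P = €25 < min AVC = €29, price fails to cover variable cost at any output.
Shutting down limits the loss to fixed cost, €280.

Shut down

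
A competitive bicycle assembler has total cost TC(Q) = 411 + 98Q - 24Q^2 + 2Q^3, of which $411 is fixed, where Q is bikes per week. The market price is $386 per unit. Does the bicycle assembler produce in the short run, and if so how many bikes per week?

Produce at Q = 12

Variable cost is VC = 98Q - 24Q^2 + 2Q^3, so AVC = VC/Q = 98 - 24Q + 2Q^2 and MC = dTC/dQ = 98 - 48Q + 6Q^2.
The AVC parabola has its vertex at Q = 24/4 = 6, where AVC = 98 - 24·6 + 2·6^2 = $26.
P = $386 exceeds min AVC = $26, so the firm stays open.
Solving P = MC: -288 - 48Q + 6Q^2 = 0 ⇒ Q = -4 or 12. On the upward-sloping branch, Q* = 12.
Check: AVC at Q = 12 is $98 ≤ P, so revenue covers variable cost.
Profit = P·Q − TC = 386·12 − 1587 = $3045.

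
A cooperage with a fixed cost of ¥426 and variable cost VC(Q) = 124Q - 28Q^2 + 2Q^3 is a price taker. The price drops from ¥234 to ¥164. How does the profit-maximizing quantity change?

MC = 124 - 56Q + 6Q^2; the shutdown threshold is min AVC = ¥26 (at Q = 7).
With P = ¥234 above the shutdown price, P = MC gives Q = 11.
At P = ¥164 ≥ min AVC, set P = MC: Q = 10. The firm stays open but cuts output.

Output falls from 11 to 10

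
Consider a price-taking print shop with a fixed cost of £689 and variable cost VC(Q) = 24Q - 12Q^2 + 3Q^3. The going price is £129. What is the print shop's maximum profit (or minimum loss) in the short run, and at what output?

Profit = -£239 at Q = 5

AVC = 24 - 12Q + 3Q^2 has its minimum £12 at Q = 2; price £129 clears that bar, so the firm operates.
MC = 24 - 24Q + 9Q^2. Setting P = MC and taking the root on the rising branch gives Q* = 5.
TR = 129·5 = 645. TC = 689 + 195 = 884. Profit = 645 − 884 = -£239.
That loss of £239 beats the £689 the firm would lose by shutting down; producing recovers £450 of fixed cost.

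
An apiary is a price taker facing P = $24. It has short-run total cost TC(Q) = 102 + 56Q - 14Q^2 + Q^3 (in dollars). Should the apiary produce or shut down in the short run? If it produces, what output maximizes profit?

Produce at Q = 8

Strip out fixed cost: VC = 56Q - 14Q^2 + Q^3. Then AVC = 56 - 14Q + Q^2 and MC = 56 - 28Q + 3Q^2.
AVC is minimized where dAVC/dQ = -14 + 2Q = 0, at Q = 7; min AVC = 56 - 14·7 + 7^2 = $7.
P = $24 exceeds min AVC = $7, so the firm stays open.
Set P = MC: 24 = 56 - 28Q + 3Q^2 → 32 - 28Q + 3Q^2 = 0. The roots are Q = 4/3 and Q = 8; the profit-maximizing output is on the rising part of MC, so Q* = 8.
Check: AVC at Q = 8 is $8 ≤ P, so revenue covers variable cost.
Profit = P·Q − TC = 24·8 − 166 = $26.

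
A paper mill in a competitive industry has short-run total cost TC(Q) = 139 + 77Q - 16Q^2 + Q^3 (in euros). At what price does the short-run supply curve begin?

€13 per unit

Short-run supply begins at min AVC. From VC = 77Q - 16Q^2 + Q^3, AVC = 77 - 16Q + Q^2.
At the minimum of AVC, MC = AVC. MC = 77 - 32Q + 3Q^2; setting MC = AVC gives 2Q^2 - 16Q = 0, so Q = 8. min AVC = 13.
The firm shuts down for any P below €13.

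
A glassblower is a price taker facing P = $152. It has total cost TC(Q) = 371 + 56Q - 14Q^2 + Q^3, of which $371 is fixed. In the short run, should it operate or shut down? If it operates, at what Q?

Produce at Q = 12

From TC, MC = TC'(Q) = 56 - 28Q + 3Q^2 and AVC = VC/Q = 56 - 14Q + Q^2.
AVC is minimized where dAVC/dQ = -14 + 2Q = 0, at Q = 7; min AVC = 56 - 14·7 + 7^2 = $7.
Because $152 ≥ $7, revenue can cover variable cost; the firm operates.
P = MC gives -96 - 28Q + 3Q^2 = 0, with roots -8/3 and 12. Take the larger (rising MC): Q* = 12.
Check: AVC at Q = 12 is $32 ≤ P, so revenue covers variable cost.
Profit = P·Q − TC = 152·12 − 755 = $1069.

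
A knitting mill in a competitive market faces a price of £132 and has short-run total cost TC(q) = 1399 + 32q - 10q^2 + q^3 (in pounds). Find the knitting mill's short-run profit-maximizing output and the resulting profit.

Profit = -£399 at q = 10

AVC = 32 - 10q + q^2 has its minimum £7 at q = 5; price £132 clears that bar, so the firm operates.
With MC = 32 - 20q + 3q^2, P = MC on the upward-sloping part at q* = 10.
TR = 132·10 = 1320. TC = 1399 + 320 = 1719. Profit = 1320 − 1719 = -£399.
By producing, the firm covers all variable cost plus £1000 of fixed cost; shutting down would lose the full £1399.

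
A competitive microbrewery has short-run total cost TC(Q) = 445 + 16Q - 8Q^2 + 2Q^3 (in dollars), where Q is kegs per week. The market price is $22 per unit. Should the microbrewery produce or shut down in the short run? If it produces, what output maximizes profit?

Produce at Q = 3

Strip out fixed cost: VC = 16Q - 8Q^2 + 2Q^3. Then AVC = 16 - 8Q + 2Q^2 and MC = 16 - 16Q + 6Q^2.
AVC hits its minimum where MC = AVC, at Q = 2, giving min AVC = 16 - 8·2 + 2·2^2 = $8.
Since P = $22 ≥ min AVC = $8, price covers variable cost and the firm should produce.
Solving P = MC: -6 - 16Q + 6Q^2 = 0 ⇒ Q = -1/3 or 3. On the upward-sloping branch, Q* = 3.
Check: AVC at Q = 3 is $10 ≤ P, so revenue covers variable cost.
Profit = P·Q − TC = 22·3 − 475 = -$409, a loss, but smaller than the $445 fixed cost the firm would lose by shutting down.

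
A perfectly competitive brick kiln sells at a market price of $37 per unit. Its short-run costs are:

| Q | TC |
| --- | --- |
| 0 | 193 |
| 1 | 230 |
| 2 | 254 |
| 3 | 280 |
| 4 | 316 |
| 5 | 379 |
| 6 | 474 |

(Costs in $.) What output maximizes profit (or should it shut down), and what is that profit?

Q = 4; profit = -$168

Tabulate TR − TC: Q=0: -193; Q=1: -193; Q=2: -180; Q=3: -169; Q=4: -168; Q=5: -194; Q=6: -252.
Profit is maximized at Q = 4. AVC there is 123/4 = $30.75 ≤ P, so producing beats shutting down (which would give -$193).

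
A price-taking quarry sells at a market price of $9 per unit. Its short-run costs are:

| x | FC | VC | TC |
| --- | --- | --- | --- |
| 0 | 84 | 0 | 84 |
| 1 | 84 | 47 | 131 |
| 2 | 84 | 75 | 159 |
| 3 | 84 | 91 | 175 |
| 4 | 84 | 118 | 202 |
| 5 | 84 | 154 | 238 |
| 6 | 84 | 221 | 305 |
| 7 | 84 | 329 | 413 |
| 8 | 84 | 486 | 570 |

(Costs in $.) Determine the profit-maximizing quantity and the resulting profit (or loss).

Profit at each row (π = 9x − TC): x=0: -84; x=1: -122; x=2: -141; x=3: -148; x=4: -166; x=5: -193; x=6: -251; x=7: -350; x=8: -498.
Profit is highest at x = 0. Equivalently, the lowest AVC in the table is 118/4 ≈ $29.50 at x = 4, and P = $9 falls below it — price never covers variable cost, so the firm shuts down and loses only its fixed cost.

x = 0 (shut down); profit = -$84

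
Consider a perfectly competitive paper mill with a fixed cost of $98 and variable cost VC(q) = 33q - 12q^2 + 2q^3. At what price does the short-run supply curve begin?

$15 per unit

The firm shuts down when price falls below the minimum of average variable cost. AVC = VC/q = 33 - 12q + 2q^2.
dAVC/dq = -12 + 4q = 0 gives q = 3. min AVC = 33 - 12·3 + 2·3^2 = 15.
For P < $15 the firm produces nothing.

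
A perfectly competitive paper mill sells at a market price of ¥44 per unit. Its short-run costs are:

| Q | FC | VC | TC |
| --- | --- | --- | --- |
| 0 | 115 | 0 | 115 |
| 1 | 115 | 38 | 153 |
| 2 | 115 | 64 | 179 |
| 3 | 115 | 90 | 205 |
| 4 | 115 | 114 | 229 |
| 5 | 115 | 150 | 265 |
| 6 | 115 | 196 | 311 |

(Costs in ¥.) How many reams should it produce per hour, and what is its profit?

Q = 5; profit = -¥45

Profit at each row (π = 44Q − TC): Q=0: -115; Q=1: -109; Q=2: -91; Q=3: -73; Q=4: -53; Q=5: -45; Q=6: -47.
Profit is maximized at Q = 5. AVC there is 150/5 = ¥30 ≤ P, so producing beats shutting down (which would give -¥115).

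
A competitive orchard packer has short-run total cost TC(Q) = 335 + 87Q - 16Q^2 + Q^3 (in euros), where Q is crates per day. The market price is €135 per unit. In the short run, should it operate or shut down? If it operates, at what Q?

Produce at Q = 12

Strip out fixed cost: VC = 87Q - 16Q^2 + Q^3. Then AVC = 87 - 16Q + Q^2 and MC = 87 - 32Q + 3Q^2.
The AVC parabola has its vertex at Q = 16/2 = 8, where AVC = 87 - 16·8 + 8^2 = €23.
P = €135 exceeds min AVC = €23, so the firm stays open.
Set P = MC: 135 = 87 - 32Q + 3Q^2 → -48 - 32Q + 3Q^2 = 0. The roots are Q = -4/3 and Q = 12; the profit-maximizing output is on the rising part of MC, so Q* = 12.
Check: AVC at Q = 12 is €39 ≤ P, so revenue covers variable cost.
Profit = P·Q − TC = 135·12 − 803 = €817.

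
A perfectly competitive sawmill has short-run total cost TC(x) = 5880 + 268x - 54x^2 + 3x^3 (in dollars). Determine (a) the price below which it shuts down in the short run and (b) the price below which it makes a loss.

Shutdown price = $25; break-even price = $520

AVC = 268 - 54x + 3x^2; minimized at x = 9, giving min AVC = $25. That is the shutdown price.
ATC = 5880/x + 268 - 54x + 3x^2. Setting dATC/dx = −5880/x^2 − 54 + 6x = 0 gives x = 14 (since 6·14^3 − 54·14^2 = 5880).
min ATC = 5880/14 + 268 − 54·14 + 3·14^2 = $520. That is the break-even price.
Between these two prices the firm operates at a loss; above $520 it earns a profit.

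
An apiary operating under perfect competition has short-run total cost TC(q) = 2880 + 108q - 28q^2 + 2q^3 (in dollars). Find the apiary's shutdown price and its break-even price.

Shutdown price = min AVC. AVC = 108 - 28q + 2q^2, with vertex at q = 7 and minimum $10.
ATC = 2880/q + 108 - 28q + 2q^2. Setting dATC/dq = −2880/q^2 − 28 + 4q = 0 gives q = 12 (since 4·12^3 − 28·12^2 = 2880).
min ATC = 2880/12 + 108 − 28·12 + 2·12^2 = $300. That is the break-even price.
Between these two prices the firm operates at a loss; above $300 it earns a profit.

Shutdown price = $10; break-even price = $300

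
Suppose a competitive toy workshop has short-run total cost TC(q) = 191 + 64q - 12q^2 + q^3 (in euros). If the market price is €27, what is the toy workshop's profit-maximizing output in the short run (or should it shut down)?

Strip out fixed cost: VC = 64q - 12q^2 + q^3. Then AVC = 64 - 12q + q^2 and MC = 64 - 24q + 3q^2.
AVC hits its minimum where MC = AVC, at q = 6, giving min AVC = 64 - 12·6 + 6^2 = €28.
With P < min AVC (€27 < €28), every unit sold adds to the loss.
Shutting down limits the loss to fixed cost, €191.

Shut down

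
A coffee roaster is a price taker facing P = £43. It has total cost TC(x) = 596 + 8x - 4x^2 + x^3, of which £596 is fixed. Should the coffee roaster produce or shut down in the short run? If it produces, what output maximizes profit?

Variable cost is VC = 8x - 4x^2 + x^3, so AVC = VC/x = 8 - 4x + x^2 and MC = dTC/dx = 8 - 8x + 3x^2.
AVC hits its minimum where MC = AVC, at x = 2, giving min AVC = 8 - 4·2 + 2^2 = £4.
P = £43 exceeds min AVC = £4, so the firm stays open.
P = MC gives -35 - 8x + 3x^2 = 0, with roots -7/3 and 5. Take the larger (rising MC): x* = 5.
Check: AVC at x = 5 is £13 ≤ P, so revenue covers variable cost.
Profit = P·x − TC = 43·5 − 661 = -£446, a loss, but smaller than the £596 fixed cost the firm would lose by shutting down.

Produce at x = 5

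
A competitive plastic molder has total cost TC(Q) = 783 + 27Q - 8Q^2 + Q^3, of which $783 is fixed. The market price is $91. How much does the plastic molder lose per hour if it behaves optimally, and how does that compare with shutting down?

AVC = 27 - 8Q + Q^2 has its minimum $11 at Q = 4; price $91 clears that bar, so the firm operates.
With MC = 27 - 16Q + 3Q^2, P = MC on the upward-sloping part at Q* = 8.
TR = 91·8 = 728. TC = 783 + 216 = 999. Profit = 728 − 999 = -$271.
By producing, the firm covers all variable cost plus $512 of fixed cost; shutting down would lose the full $783.

Profit = -$271 at Q = 8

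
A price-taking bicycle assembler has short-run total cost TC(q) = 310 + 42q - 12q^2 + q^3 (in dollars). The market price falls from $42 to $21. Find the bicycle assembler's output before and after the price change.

AVC = 42 - 12q + q^2, minimized at q = 6 where min AVC = $6. MC = 42 - 24q + 3q^2.
At P = $42 ≥ min AVC, set P = MC on the rising branch: q = 8.
At P = $21 ≥ min AVC, set P = MC: q = 7. The firm stays open but cuts output.

Output falls from 8 to 7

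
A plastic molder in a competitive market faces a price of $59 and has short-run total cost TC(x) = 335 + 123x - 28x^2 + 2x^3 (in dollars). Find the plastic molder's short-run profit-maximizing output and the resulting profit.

AVC = 123 - 28x + 2x^2; min AVC = $25 at x = 7. Since P = $59 ≥ min AVC, the firm produces.
With MC = 123 - 56x + 6x^2, P = MC on the upward-sloping part at x* = 8.
TR = 59·8 = 472. TC = 335 + 216 = 551. Profit = 472 − 551 = -$79.
By producing, the firm covers all variable cost plus $256 of fixed cost; shutting down would lose the full $335.

Profit = -$79 at x = 8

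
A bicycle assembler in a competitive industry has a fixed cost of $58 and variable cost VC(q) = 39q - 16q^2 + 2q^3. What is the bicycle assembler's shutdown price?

$7 per unit

The firm shuts down when price falls below the minimum of average variable cost. AVC = VC/q = 39 - 16q + 2q^2.
dAVC/dq = -16 + 4q = 0 gives q = 4. min AVC = 39 - 16·4 + 2·4^2 = 7.
The firm shuts down for any P below $7.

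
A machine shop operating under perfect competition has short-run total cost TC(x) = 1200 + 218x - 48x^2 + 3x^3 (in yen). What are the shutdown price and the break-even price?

AVC = 218 - 48x + 3x^2; minimized at x = 8, giving min AVC = ¥26. That is the shutdown price.
ATC = 1200/x + 218 - 48x + 3x^2. Setting dATC/dx = −1200/x^2 − 48 + 6x = 0 gives x = 10 (since 6·10^3 − 48·10^2 = 1200).
min ATC = 1200/10 + 218 − 48·10 + 3·10^2 = ¥158. That is the break-even price.
For ¥26 ≤ P < ¥158 the firm produces at a loss; below ¥26 it shuts down.

Shutdown price = ¥26; break-even price = ¥158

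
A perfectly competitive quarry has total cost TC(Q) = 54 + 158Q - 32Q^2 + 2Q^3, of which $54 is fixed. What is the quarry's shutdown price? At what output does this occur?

$30 per unit, at Q = 8

Short-run supply begins at min AVC. From VC = 158Q - 32Q^2 + 2Q^3, AVC = 158 - 32Q + 2Q^2.
dAVC/dQ = -32 + 4Q = 0 gives Q = 8. min AVC = 158 - 32·8 + 2·8^2 = 30.
The firm shuts down for any P below $30.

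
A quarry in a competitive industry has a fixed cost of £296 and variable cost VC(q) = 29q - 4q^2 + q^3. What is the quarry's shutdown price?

£25 per unit

The firm shuts down when price falls below the minimum of average variable cost. AVC = VC/q = 29 - 4q + q^2.
At the minimum of AVC, MC = AVC. MC = 29 - 8q + 3q^2; setting MC = AVC gives 2q^2 - 4q = 0, so q = 2. min AVC = 25.
For P < £25 the firm produces nothing.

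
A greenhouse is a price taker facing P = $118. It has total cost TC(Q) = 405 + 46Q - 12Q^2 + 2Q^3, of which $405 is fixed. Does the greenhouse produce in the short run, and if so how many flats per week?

Produce at Q = 6

Variable cost is VC = 46Q - 12Q^2 + 2Q^3, so AVC = VC/Q = 46 - 12Q + 2Q^2 and MC = dTC/dQ = 46 - 24Q + 6Q^2.
AVC hits its minimum where MC = AVC, at Q = 3, giving min AVC = 46 - 12·3 + 2·3^2 = $28.
Because $118 ≥ $28, revenue can cover variable cost; the firm operates.
Solving P = MC: -72 - 24Q + 6Q^2 = 0 ⇒ Q = -2 or 6. On the upward-sloping branch, Q* = 6.
Check: AVC at Q = 6 is $46 ≤ P, so revenue covers variable cost.
Profit = P·Q − TC = 118·6 − 681 = $27.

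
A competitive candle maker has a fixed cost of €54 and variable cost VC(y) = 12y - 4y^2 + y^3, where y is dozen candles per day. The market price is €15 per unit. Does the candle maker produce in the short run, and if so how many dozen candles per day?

Strip out fixed cost: VC = 12y - 4y^2 + y^3. Then AVC = 12 - 4y + y^2 and MC = 12 - 8y + 3y^2.
AVC hits its minimum where MC = AVC, at y = 2, giving min AVC = 12 - 4·2 + 2^2 = €8.
Because €15 ≥ €8, revenue can cover variable cost; the firm operates.
P = MC gives -3 - 8y + 3y^2 = 0, with roots -1/3 and 3. Take the larger (rising MC): y* = 3.
Check: AVC at y = 3 is €9 ≤ P, so revenue covers variable cost.
Profit = P·y − TC = 15·3 − 81 = -€36, a loss, but smaller than the €54 fixed cost the firm would lose by shutting down.

Produce at y = 3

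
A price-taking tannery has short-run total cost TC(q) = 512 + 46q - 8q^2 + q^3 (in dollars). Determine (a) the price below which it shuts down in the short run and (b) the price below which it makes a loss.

Shutdown price = min AVC. AVC = 46 - 8q + q^2, with vertex at q = 4 and minimum $30.
ATC = 512/q + 46 - 8q + q^2. Setting dATC/dq = −512/q^2 − 8 + 2q = 0 gives q = 8 (since 2·8^3 − 8·8^2 = 512).
min ATC = 512/8 + 46 − 8·8 + 8^2 = $110. That is the break-even price.
For $30 ≤ P < $110 the firm produces at a loss; below $30 it shuts down.

Shutdown price = $30; break-even price = $110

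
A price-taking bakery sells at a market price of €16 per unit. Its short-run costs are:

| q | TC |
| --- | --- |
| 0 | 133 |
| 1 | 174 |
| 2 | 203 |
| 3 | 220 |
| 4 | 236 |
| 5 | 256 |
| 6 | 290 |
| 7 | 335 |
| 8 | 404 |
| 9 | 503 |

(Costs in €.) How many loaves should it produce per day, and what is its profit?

q = 0 (shut down); profit = -€133

Compute π = P·q − TC at each output: q=0: -133; q=1: -158; q=2: -171; q=3: -172; q=4: -172; q=5: -176; q=6: -194; q=7: -223; q=8: -276; q=9: -359.
Profit is highest at q = 0. Equivalently, the lowest AVC in the table is 123/5 ≈ €24.60 at q = 5, and P = €16 falls below it — price never covers variable cost, so the firm shuts down and loses only its fixed cost.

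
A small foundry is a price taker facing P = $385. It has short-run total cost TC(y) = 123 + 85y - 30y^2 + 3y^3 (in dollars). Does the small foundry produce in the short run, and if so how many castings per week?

Produce at y = 10

From TC, MC = TC'(y) = 85 - 60y + 9y^2 and AVC = VC/y = 85 - 30y + 3y^2.
AVC is minimized where dAVC/dy = -30 + 6y = 0, at y = 5; min AVC = 85 - 30·5 + 3·5^2 = $10.
P = $385 exceeds min AVC = $10, so the firm stays open.
Set P = MC: 385 = 85 - 60y + 9y^2 → -300 - 60y + 9y^2 = 0. The roots are y = -10/3 and y = 10; the profit-maximizing output is on the rising part of MC, so y* = 10.
Check: AVC at y = 10 is $85 ≤ P, so revenue covers variable cost.
Profit = P·y − TC = 385·10 − 973 = $2877.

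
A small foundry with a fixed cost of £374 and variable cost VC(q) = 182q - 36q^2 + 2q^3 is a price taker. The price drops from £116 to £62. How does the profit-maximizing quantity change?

Output falls from 11 to 10

MC = 182 - 72q + 6q^2; the shutdown threshold is min AVC = £20 (at q = 9).
With P = £116 above the shutdown price, P = MC gives q = 11.
At P = £62 ≥ min AVC, set P = MC: q = 10. The firm stays open but cuts output.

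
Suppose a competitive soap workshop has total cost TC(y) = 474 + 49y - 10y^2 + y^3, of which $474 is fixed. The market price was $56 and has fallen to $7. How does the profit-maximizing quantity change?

AVC = 49 - 10y + y^2, minimized at y = 5 where min AVC = $24. MC = 49 - 20y + 3y^2.
At P = $56 ≥ min AVC, set P = MC on the rising branch: y = 7.
At P = $7 < min AVC = $24, price no longer covers variable cost at any output, so the firm shuts down: y = 0.

Output falls from 7 to 0 (the firm shuts down)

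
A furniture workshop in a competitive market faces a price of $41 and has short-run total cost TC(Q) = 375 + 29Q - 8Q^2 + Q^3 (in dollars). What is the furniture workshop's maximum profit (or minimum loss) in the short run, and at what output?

Profit = -$231 at Q = 6

AVC = 29 - 8Q + Q^2; min AVC = $13 at Q = 4. Since P = $41 ≥ min AVC, the firm produces.
With MC = 29 - 16Q + 3Q^2, P = MC on the upward-sloping part at Q* = 6.
TR = 41·6 = 246. TC = 375 + 102 = 477. Profit = 246 − 477 = -$231.
Shutting down would mean losing the fixed cost of $375, so operating at a loss of $231 is better by $144.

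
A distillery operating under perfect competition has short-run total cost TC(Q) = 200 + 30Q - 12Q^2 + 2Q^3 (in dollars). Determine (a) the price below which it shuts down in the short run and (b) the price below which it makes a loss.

AVC = 30 - 12Q + 2Q^2; minimized at Q = 3, giving min AVC = $12. That is the shutdown price.
ATC = 200/Q + 30 - 12Q + 2Q^2. Setting dATC/dQ = −200/Q^2 − 12 + 4Q = 0 gives Q = 5 (since 4·5^3 − 12·5^2 = 200).
min ATC = 200/5 + 30 − 12·5 + 2·5^2 = $60. That is the break-even price.
Between these two prices the firm operates at a loss; above $60 it earns a profit.

Shutdown price = $12; break-even price = $60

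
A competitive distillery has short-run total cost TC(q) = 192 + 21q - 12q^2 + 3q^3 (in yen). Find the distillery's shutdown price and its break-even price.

Shutdown price = ¥9; break-even price = ¥69

AVC = 21 - 12q + 3q^2; minimized at q = 2, giving min AVC = ¥9. That is the shutdown price.
ATC = 192/q + 21 - 12q + 3q^2. Setting dATC/dq = −192/q^2 − 12 + 6q = 0 gives q = 4 (since 6·4^3 − 12·4^2 = 192).
min ATC = 192/4 + 21 − 12·4 + 3·4^2 = ¥69. That is the break-even price.
Between these two prices the firm operates at a loss; above ¥69 it earns a profit.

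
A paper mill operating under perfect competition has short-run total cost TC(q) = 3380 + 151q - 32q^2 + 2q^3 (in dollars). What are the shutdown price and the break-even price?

Shutdown price = $23; break-even price = $333

Shutdown price = min AVC. AVC = 151 - 32q + 2q^2, with vertex at q = 8 and minimum $23.
ATC = 3380/q + 151 - 32q + 2q^2. Setting dATC/dq = −3380/q^2 − 32 + 4q = 0 gives q = 13 (since 4·13^3 − 32·13^2 = 3380).
min ATC = 3380/13 + 151 − 32·13 + 2·13^2 = $333. That is the break-even price.
For $23 ≤ P < $333 the firm produces at a loss; below $23 it shuts down.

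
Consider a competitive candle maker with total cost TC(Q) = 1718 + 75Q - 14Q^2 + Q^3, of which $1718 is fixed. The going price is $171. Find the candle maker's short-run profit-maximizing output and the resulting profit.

Profit = -$278 at Q = 12

AVC = 75 - 14Q + Q^2 has its minimum $26 at Q = 7; price $171 clears that bar, so the firm operates.
With MC = 75 - 28Q + 3Q^2, P = MC on the upward-sloping part at Q* = 12.
TR = 171·12 = 2052. TC = 1718 + 612 = 2330. Profit = 2052 − 2330 = -$278.
That loss of $278 beats the $1718 the firm would lose by shutting down; producing recovers $1440 of fixed cost.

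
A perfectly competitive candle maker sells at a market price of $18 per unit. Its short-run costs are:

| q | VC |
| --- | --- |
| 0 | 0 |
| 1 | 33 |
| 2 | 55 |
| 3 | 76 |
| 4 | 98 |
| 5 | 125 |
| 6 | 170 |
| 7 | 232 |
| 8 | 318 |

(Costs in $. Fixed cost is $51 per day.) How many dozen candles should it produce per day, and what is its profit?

q = 0 (shut down); profit = -$51

Compute π = P·q − TC at each output: q=0: -51; q=1: -66; q=2: -70; q=3: -73; q=4: -77; q=5: -86; q=6: -113; q=7: -157; q=8: -225.
Profit is highest at q = 0. Equivalently, the lowest AVC in the table is 98/4 ≈ $24.50 at q = 4, and P = $18 falls below it — price never covers variable cost, so the firm shuts down and loses only its fixed cost.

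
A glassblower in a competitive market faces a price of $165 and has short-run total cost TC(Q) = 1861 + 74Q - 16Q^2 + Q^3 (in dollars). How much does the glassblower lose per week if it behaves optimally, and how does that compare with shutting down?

AVC = 74 - 16Q + Q^2 has its minimum $10 at Q = 8; price $165 clears that bar, so the firm operates.
MC = 74 - 32Q + 3Q^2. Setting P = MC and taking the root on the rising branch gives Q* = 13.
TR = 165·13 = 2145. TC = 1861 + 455 = 2316. Profit = 2145 − 2316 = -$171.
That loss of $171 beats the $1861 the firm would lose by shutting down; producing recovers $1690 of fixed cost.

Profit = -$171 at Q = 13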